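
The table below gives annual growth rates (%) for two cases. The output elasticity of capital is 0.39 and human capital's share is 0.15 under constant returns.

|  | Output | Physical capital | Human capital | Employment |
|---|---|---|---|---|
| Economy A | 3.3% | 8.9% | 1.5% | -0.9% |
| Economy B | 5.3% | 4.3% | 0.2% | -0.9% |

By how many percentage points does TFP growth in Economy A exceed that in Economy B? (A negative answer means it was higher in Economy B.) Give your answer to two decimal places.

Labor's share = 1 − 0.39 − 0.15 = 0.46.
Economy A: TFP = 3.3 − 3.471 − 0.225 + 0.414 = 0.018%.
Economy B: TFP = 5.3 − 1.677 − 0.03 + 0.414 = 4.007%.
Difference = 0.018 − (4.007) = -3.989 pp.

-3.99 percentage points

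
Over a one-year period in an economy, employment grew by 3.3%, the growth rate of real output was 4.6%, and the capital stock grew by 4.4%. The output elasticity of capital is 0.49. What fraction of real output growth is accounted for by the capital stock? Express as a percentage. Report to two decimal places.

46.87%

The capital stock contributed 0.49 × 4.4 = 2.156 pp.
Share of growth = 2.156 / 4.6 × 100 = 46.8696%.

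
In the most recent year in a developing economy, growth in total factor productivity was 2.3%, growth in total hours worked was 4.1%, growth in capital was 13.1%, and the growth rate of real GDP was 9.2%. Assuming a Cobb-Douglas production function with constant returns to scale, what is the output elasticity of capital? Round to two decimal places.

0.31

gY = gA + α·gK + (1−α)·gL, so gY − gA − gL = α(gK − gL).
9.2 − 2.3 − 4.1 = α × (13.1 − 4.1).
2.8 = 9 α, so α = 0.3111.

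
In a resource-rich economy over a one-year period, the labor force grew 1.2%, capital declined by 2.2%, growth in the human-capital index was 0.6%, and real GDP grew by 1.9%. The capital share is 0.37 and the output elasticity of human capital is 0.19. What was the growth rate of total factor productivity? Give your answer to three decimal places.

Total factor productivity growth was 2.072%.

Labor's share = 1 − 0.37 − 0.19 = 0.44.
Capital: 0.37 × (-2.2) = -0.814 pp.
The human-capital index: 0.19 × 0.6 = 0.114 pp.
The labor force: 0.44 × 1.2 = 0.528 pp.
TFP growth = 1.9 + 0.172 = 2.072%.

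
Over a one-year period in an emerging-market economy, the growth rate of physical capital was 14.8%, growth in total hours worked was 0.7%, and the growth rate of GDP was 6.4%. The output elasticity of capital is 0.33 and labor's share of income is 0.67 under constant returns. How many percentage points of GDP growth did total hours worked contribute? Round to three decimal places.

Labor's share = 1 − 0.33 = 0.67.
Contribution = share × growth = 0.67 × 0.7 = 0.469 pp.

0.469 percentage points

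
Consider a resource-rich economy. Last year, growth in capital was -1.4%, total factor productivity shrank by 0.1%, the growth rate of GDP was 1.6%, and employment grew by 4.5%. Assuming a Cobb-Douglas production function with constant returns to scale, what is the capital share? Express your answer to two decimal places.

α = 0.47

gY = gA + α·gK + (1−α)·gL, so gY − gA − gL = α(gK − gL).
1.6 + 0.1 − 4.5 = α × (-1.4 − 4.5).
-2.8 = -5.9 α, so α = 0.4746.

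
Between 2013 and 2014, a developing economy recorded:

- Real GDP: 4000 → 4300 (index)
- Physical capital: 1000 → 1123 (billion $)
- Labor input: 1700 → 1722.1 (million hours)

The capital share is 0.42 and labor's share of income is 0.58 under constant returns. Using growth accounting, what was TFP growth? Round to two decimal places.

Real GDP growth = (4300 − 4000) / 4000 = 7.5%.
Physical capital growth = (1123 − 1000) / 1000 = 12.3%.
Labor input growth = (1722.1 − 1700) / 1700 = 1.3%.
Labor's share = 1 − 0.42 = 0.58.
Physical capital: 0.42 × 12.3 = 5.166 pp.
Labor input: 0.58 × 1.3 = 0.754 pp.
TFP growth = 7.5 − 5.92 = 1.58%.

1.58%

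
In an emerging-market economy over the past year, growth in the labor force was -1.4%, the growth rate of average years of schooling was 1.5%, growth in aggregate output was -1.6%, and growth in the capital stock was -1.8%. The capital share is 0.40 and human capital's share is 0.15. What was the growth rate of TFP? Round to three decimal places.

Labor's share = 1 − 0.4 − 0.15 = 0.45.
The capital stock: 0.4 × (-1.8) = -0.72 pp.
Average years of schooling: 0.15 × 1.5 = 0.225 pp.
The labor force: 0.45 × (-1.4) = -0.63 pp.
TFP growth = -1.6 + 1.125 = -0.475%.

-0.475%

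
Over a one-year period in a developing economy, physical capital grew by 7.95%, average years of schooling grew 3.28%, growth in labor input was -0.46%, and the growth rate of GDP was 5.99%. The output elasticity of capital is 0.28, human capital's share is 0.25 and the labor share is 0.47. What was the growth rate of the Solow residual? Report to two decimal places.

3.16%

Labor's share = 1 − 0.28 − 0.25 = 0.47.
Physical capital: 0.28 × 7.95 = 2.226 pp.
Average years of schooling: 0.25 × 3.28 = 0.82 pp.
Labor input: 0.47 × (-0.46) = -0.2162 pp.
TFP growth = 5.99 − 2.8298 = 3.1602%.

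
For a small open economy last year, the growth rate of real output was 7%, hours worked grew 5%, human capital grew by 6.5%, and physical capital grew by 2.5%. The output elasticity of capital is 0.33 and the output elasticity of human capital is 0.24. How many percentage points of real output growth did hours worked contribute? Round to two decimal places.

Labor's share = 1 − 0.33 − 0.24 = 0.43.
Contribution = share × growth = 0.43 × 5 = 2.15 pp.

2.15 pp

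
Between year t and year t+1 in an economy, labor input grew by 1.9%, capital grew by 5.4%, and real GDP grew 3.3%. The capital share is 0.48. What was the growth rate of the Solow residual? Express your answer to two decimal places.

-0.28%

Labor's share = 1 − 0.48 = 0.52.
Capital: 0.48 × 5.4 = 2.592 pp.
Labor input: 0.52 × 1.9 = 0.988 pp.
TFP growth = 3.3 − 3.58 = -0.28%.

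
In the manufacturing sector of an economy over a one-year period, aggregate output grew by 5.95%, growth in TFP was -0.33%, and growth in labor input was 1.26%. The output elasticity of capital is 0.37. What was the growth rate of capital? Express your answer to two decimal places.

Labor's share = 1 − 0.37 = 0.63.
gY = gA + 0.63×1.26 + 0.37×g.
0.37×g = 5.95 + 0.33 − 0.7938 = 5.4862.
g = 5.4862 / 0.37 = 14.8276%.

Capital grew 14.83%.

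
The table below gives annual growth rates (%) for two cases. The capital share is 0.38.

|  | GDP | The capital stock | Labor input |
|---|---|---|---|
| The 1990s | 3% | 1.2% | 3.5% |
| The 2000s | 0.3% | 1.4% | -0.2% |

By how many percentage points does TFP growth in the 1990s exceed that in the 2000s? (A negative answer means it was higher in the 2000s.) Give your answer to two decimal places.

0.48 percentage points

Labor's share = 1 − 0.38 = 0.62.
The 1990s: TFP = 3 − 0.456 − 2.17 = 0.374%.
The 2000s: TFP = 0.3 − 0.532 + 0.124 = -0.108%.
Difference = 0.374 − (-0.108) = 0.482 pp.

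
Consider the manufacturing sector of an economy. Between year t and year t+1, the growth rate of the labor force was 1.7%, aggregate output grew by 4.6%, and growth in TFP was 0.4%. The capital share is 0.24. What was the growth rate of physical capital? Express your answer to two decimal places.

12.12%

Labor's share = 1 − 0.24 = 0.76.
gY = gA + 0.76×1.7 + 0.24×g.
0.24×g = 4.6 − 0.4 − 1.292 = 2.908.
g = 2.908 / 0.24 = 12.1167%.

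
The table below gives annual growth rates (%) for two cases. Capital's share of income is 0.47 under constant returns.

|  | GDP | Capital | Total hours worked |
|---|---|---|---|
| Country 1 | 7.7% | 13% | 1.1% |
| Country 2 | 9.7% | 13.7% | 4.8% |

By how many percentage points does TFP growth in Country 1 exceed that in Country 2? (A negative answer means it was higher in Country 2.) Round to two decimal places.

0.29 percentage points

Labor's share = 1 − 0.47 = 0.53.
Country 1: TFP = 7.7 − 6.11 − 0.583 = 1.007%.
Country 2: TFP = 9.7 − 6.439 − 2.544 = 0.717%.
Difference = 1.007 − (0.717) = 0.29 pp.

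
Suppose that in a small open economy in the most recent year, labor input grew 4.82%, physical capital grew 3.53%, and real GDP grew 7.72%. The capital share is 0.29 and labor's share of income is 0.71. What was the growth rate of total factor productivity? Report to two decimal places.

Labor's share = 1 − 0.29 = 0.71.
Physical capital: 0.29 × 3.53 = 1.0237 pp.
Labor input: 0.71 × 4.82 = 3.4222 pp.
TFP growth = 7.72 − 4.4459 = 3.2741%.

Total factor productivity grew 3.27%.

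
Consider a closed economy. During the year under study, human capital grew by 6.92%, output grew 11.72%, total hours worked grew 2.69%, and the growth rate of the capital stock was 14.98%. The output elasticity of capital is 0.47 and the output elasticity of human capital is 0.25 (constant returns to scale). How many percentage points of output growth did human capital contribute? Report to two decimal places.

1.73

Contribution = share × growth = 0.25 × 6.92 = 1.73 pp.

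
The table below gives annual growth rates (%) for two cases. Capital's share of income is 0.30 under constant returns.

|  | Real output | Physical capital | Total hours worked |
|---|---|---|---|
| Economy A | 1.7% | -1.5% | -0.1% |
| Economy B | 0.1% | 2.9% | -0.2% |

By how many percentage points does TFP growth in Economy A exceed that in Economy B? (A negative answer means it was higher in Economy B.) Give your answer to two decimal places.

2.85 percentage points

Labor's share = 1 − 0.3 = 0.7.
Economy A: TFP = 1.7 + 0.45 + 0.07 = 2.22%.
Economy B: TFP = 0.1 − 0.87 + 0.14 = -0.63%.
Difference = 2.22 − (-0.63) = 2.85 pp.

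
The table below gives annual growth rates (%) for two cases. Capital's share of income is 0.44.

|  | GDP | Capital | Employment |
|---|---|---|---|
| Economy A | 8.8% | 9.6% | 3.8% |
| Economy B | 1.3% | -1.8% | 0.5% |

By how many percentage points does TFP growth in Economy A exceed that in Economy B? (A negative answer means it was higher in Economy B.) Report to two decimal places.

0.64 percentage points

Labor's share = 1 − 0.44 = 0.56.
Economy A: TFP = 8.8 − 4.224 − 2.128 = 2.448%.
Economy B: TFP = 1.3 + 0.792 − 0.28 = 1.812%.
Difference = 2.448 − (1.812) = 0.636 pp.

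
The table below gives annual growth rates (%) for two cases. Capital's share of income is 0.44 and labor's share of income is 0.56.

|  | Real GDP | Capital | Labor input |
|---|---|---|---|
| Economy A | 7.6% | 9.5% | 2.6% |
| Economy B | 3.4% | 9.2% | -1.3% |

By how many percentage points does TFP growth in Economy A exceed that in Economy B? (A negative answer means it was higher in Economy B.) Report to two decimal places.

Labor's share = 1 − 0.44 = 0.56.
Economy A: TFP = 7.6 − 4.18 − 1.456 = 1.964%.
Economy B: TFP = 3.4 − 4.048 + 0.728 = 0.08%.
Difference = 1.964 − (0.08) = 1.884 pp.

1.88 percentage points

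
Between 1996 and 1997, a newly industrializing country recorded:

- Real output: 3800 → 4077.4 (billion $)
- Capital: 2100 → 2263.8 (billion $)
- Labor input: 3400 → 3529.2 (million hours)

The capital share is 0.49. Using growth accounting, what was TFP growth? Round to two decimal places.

Real output growth = (4077.4 − 3800) / 3800 = 7.3%.
Capital growth = (2263.8 − 2100) / 2100 = 7.8%.
Labor input growth = (3529.2 − 3400) / 3400 = 3.8%.
Labor's share = 1 − 0.49 = 0.51.
Capital: 0.49 × 7.8 = 3.822 pp.
Labor input: 0.51 × 3.8 = 1.938 pp.
TFP growth = 7.3 − 5.76 = 1.54%.

1.54%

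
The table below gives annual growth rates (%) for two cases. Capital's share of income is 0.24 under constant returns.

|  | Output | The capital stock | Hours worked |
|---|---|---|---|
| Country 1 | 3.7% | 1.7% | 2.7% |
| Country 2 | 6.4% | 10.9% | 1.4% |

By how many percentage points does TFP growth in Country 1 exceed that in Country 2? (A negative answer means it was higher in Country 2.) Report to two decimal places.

-1.48 percentage points

Labor's share = 1 − 0.24 = 0.76.
Country 1: TFP = 3.7 − 0.408 − 2.052 = 1.24%.
Country 2: TFP = 6.4 − 2.616 − 1.064 = 2.72%.
Difference = 1.24 − (2.72) = -1.48 pp.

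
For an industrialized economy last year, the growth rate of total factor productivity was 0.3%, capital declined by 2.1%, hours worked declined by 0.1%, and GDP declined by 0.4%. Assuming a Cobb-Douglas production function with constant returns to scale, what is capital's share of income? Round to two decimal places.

gY = gA + α·gK + (1−α)·gL, so gY − gA − gL = α(gK − gL).
-0.4 − 0.3 + 0.1 = α × (-2.1 − (-0.1)).
-0.6 = -2 α, so α = 0.3.

Capital's share of income is 0.30.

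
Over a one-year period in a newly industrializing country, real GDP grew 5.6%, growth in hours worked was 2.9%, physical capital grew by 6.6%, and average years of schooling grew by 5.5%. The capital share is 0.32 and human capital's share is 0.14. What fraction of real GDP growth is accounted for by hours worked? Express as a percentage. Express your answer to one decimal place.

Labor's share = 1 − 0.32 − 0.14 = 0.54.
Hours worked contributed 0.54 × 2.9 = 1.566 pp.
Share of growth = 1.566 / 5.6 × 100 = 27.964%.

Hours worked accounted for 28.0% of growth.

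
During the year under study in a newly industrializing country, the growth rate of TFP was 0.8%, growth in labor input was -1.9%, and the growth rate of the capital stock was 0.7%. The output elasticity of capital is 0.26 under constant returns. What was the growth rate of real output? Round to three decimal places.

Labor's share = 1 − 0.26 = 0.74.
The capital stock: 0.26 × 0.7 = 0.182 pp.
Labor input: 0.74 × (-1.9) = -1.406 pp.
Output growth = 0.8 + (-1.224) = -0.424%.

-0.424%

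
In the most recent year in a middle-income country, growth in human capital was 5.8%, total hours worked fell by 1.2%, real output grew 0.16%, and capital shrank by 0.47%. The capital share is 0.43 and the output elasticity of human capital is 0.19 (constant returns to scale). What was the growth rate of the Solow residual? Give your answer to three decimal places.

-0.284%

Labor's share = 1 − 0.43 − 0.19 = 0.38.
Capital: 0.43 × (-0.47) = -0.2021 pp.
Human capital: 0.19 × 5.8 = 1.102 pp.
Total hours worked: 0.38 × (-1.2) = -0.456 pp.
TFP growth = 0.16 − 0.4439 = -0.2839%.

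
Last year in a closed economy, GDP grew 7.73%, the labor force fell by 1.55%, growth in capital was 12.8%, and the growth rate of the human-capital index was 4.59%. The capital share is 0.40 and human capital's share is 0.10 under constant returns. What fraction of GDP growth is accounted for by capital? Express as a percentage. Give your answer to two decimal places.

Capital contributed 0.4 × 12.8 = 5.12 pp.
Share of growth = 5.12 / 7.73 × 100 = 66.2354%.

Capital accounted for 66.24% of growth.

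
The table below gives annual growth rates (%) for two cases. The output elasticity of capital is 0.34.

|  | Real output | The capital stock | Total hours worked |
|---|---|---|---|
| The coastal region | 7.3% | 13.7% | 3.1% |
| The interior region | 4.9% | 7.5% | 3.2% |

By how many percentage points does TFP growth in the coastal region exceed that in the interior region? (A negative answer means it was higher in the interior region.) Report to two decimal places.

0.36 percentage points

Labor's share = 1 − 0.34 = 0.66.
The coastal region: TFP = 7.3 − 4.658 − 2.046 = 0.596%.
The interior region: TFP = 4.9 − 2.55 − 2.112 = 0.238%.
Difference = 0.596 − (0.238) = 0.358 pp.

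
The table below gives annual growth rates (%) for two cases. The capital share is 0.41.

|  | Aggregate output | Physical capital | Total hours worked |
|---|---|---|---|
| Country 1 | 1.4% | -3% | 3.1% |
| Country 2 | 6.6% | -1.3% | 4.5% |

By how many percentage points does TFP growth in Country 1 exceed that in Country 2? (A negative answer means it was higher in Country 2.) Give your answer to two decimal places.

Labor's share = 1 − 0.41 = 0.59.
Country 1: TFP = 1.4 + 1.23 − 1.829 = 0.801%.
Country 2: TFP = 6.6 + 0.533 − 2.655 = 4.478%.
Difference = 0.801 − (4.478) = -3.677 pp.

-3.68 percentage points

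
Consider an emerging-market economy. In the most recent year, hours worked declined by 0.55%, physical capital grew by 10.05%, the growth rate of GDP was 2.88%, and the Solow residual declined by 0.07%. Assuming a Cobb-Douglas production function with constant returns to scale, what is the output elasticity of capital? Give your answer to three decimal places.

α = 0.330

gY = gA + α·gK + (1−α)·gL, so gY − gA − gL = α(gK − gL).
2.88 + 0.07 + 0.55 = α × (10.05 − (-0.55)).
3.5 = 10.6 α, so α = 0.33019.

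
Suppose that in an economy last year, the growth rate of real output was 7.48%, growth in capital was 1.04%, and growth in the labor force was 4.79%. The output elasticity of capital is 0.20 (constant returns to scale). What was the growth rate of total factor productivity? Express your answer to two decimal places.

3.44%

Labor's share = 1 − 0.2 = 0.8.
Capital: 0.2 × 1.04 = 0.208 pp.
The labor force: 0.8 × 4.79 = 3.832 pp.
TFP growth = 7.48 − 4.04 = 3.44%.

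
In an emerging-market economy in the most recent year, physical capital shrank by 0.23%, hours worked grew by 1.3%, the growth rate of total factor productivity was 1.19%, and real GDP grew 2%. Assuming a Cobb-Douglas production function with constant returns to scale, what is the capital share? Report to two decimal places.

0.32

gY = gA + α·gK + (1−α)·gL, so gY − gA − gL = α(gK − gL).
2 − 1.19 − 1.3 = α × (-0.23 − 1.3).
-0.49 = -1.53 α, so α = 0.3203.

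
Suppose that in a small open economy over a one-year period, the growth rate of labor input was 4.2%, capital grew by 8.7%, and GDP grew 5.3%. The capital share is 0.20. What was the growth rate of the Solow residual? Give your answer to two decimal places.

Labor's share = 1 − 0.2 = 0.8.
Capital: 0.2 × 8.7 = 1.74 pp.
Labor input: 0.8 × 4.2 = 3.36 pp.
TFP growth = 5.3 − 5.1 = 0.2%.

The Solow residual grew 0.20%.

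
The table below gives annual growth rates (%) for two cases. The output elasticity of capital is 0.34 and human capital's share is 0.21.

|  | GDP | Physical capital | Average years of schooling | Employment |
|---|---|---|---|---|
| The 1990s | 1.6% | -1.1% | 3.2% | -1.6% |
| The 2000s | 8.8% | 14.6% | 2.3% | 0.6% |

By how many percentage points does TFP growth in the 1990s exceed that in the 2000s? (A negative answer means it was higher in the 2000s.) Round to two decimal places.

Labor's share = 1 − 0.34 − 0.21 = 0.45.
The 1990s: TFP = 1.6 + 0.374 − 0.672 + 0.72 = 2.022%.
The 2000s: TFP = 8.8 − 4.964 − 0.483 − 0.27 = 3.083%.
Difference = 2.022 − (3.083) = -1.061 pp.

-1.06 percentage points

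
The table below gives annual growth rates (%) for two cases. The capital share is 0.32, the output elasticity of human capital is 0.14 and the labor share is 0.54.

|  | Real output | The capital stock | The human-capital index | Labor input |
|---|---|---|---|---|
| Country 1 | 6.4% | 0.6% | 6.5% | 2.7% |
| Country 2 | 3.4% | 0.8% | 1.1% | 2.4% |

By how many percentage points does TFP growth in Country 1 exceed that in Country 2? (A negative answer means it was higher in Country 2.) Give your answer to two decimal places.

2.15 percentage points

Labor's share = 1 − 0.32 − 0.14 = 0.54.
Country 1: TFP = 6.4 − 0.192 − 0.91 − 1.458 = 3.84%.
Country 2: TFP = 3.4 − 0.256 − 0.154 − 1.296 = 1.694%.
Difference = 3.84 − (1.694) = 2.146 pp.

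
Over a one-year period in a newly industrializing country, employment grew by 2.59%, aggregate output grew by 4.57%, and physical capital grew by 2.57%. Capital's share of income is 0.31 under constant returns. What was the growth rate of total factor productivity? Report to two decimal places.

1.99%

Labor's share = 1 − 0.31 = 0.69.
Physical capital: 0.31 × 2.57 = 0.7967 pp.
Employment: 0.69 × 2.59 = 1.7871 pp.
TFP growth = 4.57 − 2.5838 = 1.9862%.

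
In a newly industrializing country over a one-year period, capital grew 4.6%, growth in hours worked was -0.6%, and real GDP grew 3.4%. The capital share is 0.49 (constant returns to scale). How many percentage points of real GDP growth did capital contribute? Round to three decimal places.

Contribution = share × growth = 0.49 × 4.6 = 2.254 pp.

2.254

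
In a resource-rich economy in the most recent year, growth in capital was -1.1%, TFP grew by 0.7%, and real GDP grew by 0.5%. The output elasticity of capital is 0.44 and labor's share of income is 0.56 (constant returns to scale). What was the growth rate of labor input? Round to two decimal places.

Labor's share = 1 − 0.44 = 0.56.
gY = gA + 0.44×(-1.1) + 0.56×g.
0.56×g = 0.5 − 0.7 + 0.484 = 0.284.
g = 0.284 / 0.56 = 0.5071%.

0.51%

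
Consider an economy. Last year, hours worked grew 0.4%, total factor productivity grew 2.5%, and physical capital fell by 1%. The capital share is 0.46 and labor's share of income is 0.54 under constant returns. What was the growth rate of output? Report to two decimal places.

2.26%

Labor's share = 1 − 0.46 = 0.54.
Physical capital: 0.46 × (-1) = -0.46 pp.
Hours worked: 0.54 × 0.4 = 0.216 pp.
Output growth = 2.5 + (-0.244) = 2.256%.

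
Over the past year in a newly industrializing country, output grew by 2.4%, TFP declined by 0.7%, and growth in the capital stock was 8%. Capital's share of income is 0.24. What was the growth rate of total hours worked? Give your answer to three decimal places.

Total hours worked grew 1.553%.

Labor's share = 1 − 0.24 = 0.76.
gY = gA + 0.24×8 + 0.76×g.
0.76×g = 2.4 + 0.7 − 1.92 = 1.18.
g = 1.18 / 0.76 = 1.55263%.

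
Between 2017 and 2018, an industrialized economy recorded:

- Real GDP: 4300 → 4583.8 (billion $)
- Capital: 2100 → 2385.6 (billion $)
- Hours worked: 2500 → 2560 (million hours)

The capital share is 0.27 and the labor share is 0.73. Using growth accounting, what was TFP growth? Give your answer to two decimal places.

Real GDP growth = (4583.8 − 4300) / 4300 = 6.6%.
Capital growth = (2385.6 − 2100) / 2100 = 13.6%.
Hours worked growth = (2560 − 2500) / 2500 = 2.4%.
Labor's share = 1 − 0.27 = 0.73.
Capital: 0.27 × 13.6 = 3.672 pp.
Hours worked: 0.73 × 2.4 = 1.752 pp.
TFP growth = 6.6 − 5.424 = 1.176%.

TFP growth was 1.18%.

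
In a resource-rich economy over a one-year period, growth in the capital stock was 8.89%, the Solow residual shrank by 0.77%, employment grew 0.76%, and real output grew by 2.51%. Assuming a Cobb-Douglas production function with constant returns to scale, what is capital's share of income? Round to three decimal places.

0.310

gY = gA + α·gK + (1−α)·gL, so gY − gA − gL = α(gK − gL).
2.51 + 0.77 − 0.76 = α × (8.89 − 0.76).
2.52 = 8.13 α, so α = 0.30996.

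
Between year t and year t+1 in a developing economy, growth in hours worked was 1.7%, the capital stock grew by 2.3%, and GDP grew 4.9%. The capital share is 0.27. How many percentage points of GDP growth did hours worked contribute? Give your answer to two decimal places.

1.24 pp

Labor's share = 1 − 0.27 = 0.73.
Contribution = share × growth = 0.73 × 1.7 = 1.241 pp.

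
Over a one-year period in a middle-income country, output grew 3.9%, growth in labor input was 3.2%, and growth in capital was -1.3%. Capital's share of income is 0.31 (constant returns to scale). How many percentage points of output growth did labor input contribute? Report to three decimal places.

2.208 pp

Labor's share = 1 − 0.31 = 0.69.
Contribution = share × growth = 0.69 × 3.2 = 2.208 pp.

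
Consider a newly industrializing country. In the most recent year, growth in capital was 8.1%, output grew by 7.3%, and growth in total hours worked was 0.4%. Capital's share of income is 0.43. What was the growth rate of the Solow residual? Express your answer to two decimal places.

The Solow residual grew 3.59%.

Labor's share = 1 − 0.43 = 0.57.
Capital: 0.43 × 8.1 = 3.483 pp.
Total hours worked: 0.57 × 0.4 = 0.228 pp.
TFP growth = 7.3 − 3.711 = 3.589%.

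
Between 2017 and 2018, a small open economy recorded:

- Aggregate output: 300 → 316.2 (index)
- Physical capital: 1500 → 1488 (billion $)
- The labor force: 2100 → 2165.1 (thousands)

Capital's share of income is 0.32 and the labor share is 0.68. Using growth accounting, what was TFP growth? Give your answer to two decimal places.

Aggregate output growth = (316.2 − 300) / 300 = 5.4%.
Physical capital growth = (1488 − 1500) / 1500 = -0.8%.
The labor force growth = (2165.1 − 2100) / 2100 = 3.1%.
Labor's share = 1 − 0.32 = 0.68.
Physical capital: 0.32 × (-0.8) = -0.256 pp.
The labor force: 0.68 × 3.1 = 2.108 pp.
TFP growth = 5.4 − 1.852 = 3.548%.

3.55%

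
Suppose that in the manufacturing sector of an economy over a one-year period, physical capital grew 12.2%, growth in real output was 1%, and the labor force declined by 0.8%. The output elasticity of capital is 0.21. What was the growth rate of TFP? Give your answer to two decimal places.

Labor's share = 1 − 0.21 = 0.79.
Physical capital: 0.21 × 12.2 = 2.562 pp.
The labor force: 0.79 × (-0.8) = -0.632 pp.
TFP growth = 1 − 1.93 = -0.93%.

-0.93%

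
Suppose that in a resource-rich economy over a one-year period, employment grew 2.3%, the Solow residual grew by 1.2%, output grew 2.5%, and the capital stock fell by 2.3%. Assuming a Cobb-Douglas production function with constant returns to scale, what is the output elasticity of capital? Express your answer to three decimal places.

gY = gA + α·gK + (1−α)·gL, so gY − gA − gL = α(gK − gL).
2.5 − 1.2 − 2.3 = α × (-2.3 − 2.3).
-1 = -4.6 α, so α = 0.21739.

The output elasticity of capital is 0.217.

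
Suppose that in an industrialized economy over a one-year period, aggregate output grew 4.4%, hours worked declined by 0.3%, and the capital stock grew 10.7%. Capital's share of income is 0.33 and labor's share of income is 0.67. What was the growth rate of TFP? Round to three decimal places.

TFP grew 1.070%.

Labor's share = 1 − 0.33 = 0.67.
The capital stock: 0.33 × 10.7 = 3.531 pp.
Hours worked: 0.67 × (-0.3) = -0.201 pp.
TFP growth = 4.4 − 3.33 = 1.07%.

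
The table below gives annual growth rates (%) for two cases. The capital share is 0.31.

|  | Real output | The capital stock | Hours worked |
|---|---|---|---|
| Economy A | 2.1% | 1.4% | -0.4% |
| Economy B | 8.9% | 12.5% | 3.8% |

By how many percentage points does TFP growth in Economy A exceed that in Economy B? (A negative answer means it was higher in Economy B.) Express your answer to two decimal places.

Labor's share = 1 − 0.31 = 0.69.
Economy A: TFP = 2.1 − 0.434 + 0.276 = 1.942%.
Economy B: TFP = 8.9 − 3.875 − 2.622 = 2.403%.
Difference = 1.942 − (2.403) = -0.461 pp.

-0.46 percentage points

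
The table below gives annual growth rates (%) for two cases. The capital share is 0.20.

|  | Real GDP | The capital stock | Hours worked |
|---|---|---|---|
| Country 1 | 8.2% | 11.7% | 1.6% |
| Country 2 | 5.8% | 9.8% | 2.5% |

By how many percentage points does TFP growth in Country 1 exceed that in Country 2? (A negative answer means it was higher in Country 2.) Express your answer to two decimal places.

Labor's share = 1 − 0.2 = 0.8.
Country 1: TFP = 8.2 − 2.34 − 1.28 = 4.58%.
Country 2: TFP = 5.8 − 1.96 − 2 = 1.84%.
Difference = 4.58 − (1.84) = 2.74 pp.

2.74 percentage points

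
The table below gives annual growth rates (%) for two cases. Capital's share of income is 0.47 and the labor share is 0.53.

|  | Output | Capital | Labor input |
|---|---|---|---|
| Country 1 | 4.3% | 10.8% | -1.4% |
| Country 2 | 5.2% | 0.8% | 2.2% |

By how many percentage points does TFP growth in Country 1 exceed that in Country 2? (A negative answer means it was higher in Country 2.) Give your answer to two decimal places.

Labor's share = 1 − 0.47 = 0.53.
Country 1: TFP = 4.3 − 5.076 + 0.742 = -0.034%.
Country 2: TFP = 5.2 − 0.376 − 1.166 = 3.658%.
Difference = -0.034 − (3.658) = -3.692 pp.

-3.69 percentage points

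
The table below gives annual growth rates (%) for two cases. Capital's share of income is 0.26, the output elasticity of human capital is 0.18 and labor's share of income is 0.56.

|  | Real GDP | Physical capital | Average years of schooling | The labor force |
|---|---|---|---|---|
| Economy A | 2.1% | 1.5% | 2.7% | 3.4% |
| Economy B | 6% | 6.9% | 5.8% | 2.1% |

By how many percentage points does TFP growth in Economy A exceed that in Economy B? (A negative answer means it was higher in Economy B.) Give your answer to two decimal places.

Labor's share = 1 − 0.26 − 0.18 = 0.56.
Economy A: TFP = 2.1 − 0.39 − 0.486 − 1.904 = -0.68%.
Economy B: TFP = 6 − 1.794 − 1.044 − 1.176 = 1.986%.
Difference = -0.68 − (1.986) = -2.666 pp.

-2.67 percentage points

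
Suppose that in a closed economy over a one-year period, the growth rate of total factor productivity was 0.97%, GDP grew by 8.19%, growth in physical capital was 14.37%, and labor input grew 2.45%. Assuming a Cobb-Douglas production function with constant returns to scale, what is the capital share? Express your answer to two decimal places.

gY = gA + α·gK + (1−α)·gL, so gY − gA − gL = α(gK − gL).
8.19 − 0.97 − 2.45 = α × (14.37 − 2.45).
4.77 = 11.92 α, so α = 0.4002.

0.40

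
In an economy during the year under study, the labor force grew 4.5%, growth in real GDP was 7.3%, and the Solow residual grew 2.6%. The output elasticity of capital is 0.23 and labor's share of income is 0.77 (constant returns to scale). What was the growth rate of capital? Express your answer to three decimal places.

Capital grew 5.370%.

Labor's share = 1 − 0.23 = 0.77.
gY = gA + 0.77×4.5 + 0.23×g.
0.23×g = 7.3 − 2.6 − 3.465 = 1.235.
g = 1.235 / 0.23 = 5.36957%.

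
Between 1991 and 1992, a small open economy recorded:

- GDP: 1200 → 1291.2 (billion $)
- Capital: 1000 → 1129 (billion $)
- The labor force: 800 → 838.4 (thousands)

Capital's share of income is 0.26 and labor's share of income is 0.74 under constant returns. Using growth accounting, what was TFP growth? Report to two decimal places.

TFP grew 0.69%.

GDP growth = (1291.2 − 1200) / 1200 = 7.6%.
Capital growth = (1129 − 1000) / 1000 = 12.9%.
The labor force growth = (838.4 − 800) / 800 = 4.8%.
Labor's share = 1 − 0.26 = 0.74.
Capital: 0.26 × 12.9 = 3.354 pp.
The labor force: 0.74 × 4.8 = 3.552 pp.
TFP growth = 7.6 − 6.906 = 0.694%.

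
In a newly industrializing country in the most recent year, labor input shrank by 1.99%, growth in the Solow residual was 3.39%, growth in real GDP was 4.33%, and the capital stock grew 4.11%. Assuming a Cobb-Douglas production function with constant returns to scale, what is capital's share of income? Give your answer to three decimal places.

gY = gA + α·gK + (1−α)·gL, so gY − gA − gL = α(gK − gL).
4.33 − 3.39 + 1.99 = α × (4.11 − (-1.99)).
2.93 = 6.1 α, so α = 0.48033.

Capital's share of income is 0.480.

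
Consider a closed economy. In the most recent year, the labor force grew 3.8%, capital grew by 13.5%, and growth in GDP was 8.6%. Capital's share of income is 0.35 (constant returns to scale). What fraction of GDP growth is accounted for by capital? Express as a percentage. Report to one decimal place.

54.9%

Capital contributed 0.35 × 13.5 = 4.725 pp.
Share of growth = 4.725 / 8.6 × 100 = 54.942%.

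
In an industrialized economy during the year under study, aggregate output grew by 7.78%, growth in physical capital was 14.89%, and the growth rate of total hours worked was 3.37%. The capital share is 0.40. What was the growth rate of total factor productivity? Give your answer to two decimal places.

-0.20%

Labor's share = 1 − 0.4 = 0.6.
Physical capital: 0.4 × 14.89 = 5.956 pp.
Total hours worked: 0.6 × 3.37 = 2.022 pp.
TFP growth = 7.78 − 7.978 = -0.198%.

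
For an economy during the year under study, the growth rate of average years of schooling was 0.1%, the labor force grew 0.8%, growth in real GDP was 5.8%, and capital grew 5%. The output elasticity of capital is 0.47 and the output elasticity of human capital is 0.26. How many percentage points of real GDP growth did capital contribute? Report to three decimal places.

2.350 pp

Contribution = share × growth = 0.47 × 5 = 2.35 pp.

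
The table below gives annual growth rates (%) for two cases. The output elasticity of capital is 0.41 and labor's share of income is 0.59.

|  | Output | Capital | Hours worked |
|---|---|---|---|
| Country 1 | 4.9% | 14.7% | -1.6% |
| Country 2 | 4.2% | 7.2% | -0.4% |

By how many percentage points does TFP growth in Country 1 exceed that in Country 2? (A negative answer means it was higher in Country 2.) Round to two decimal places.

-1.67 percentage points

Labor's share = 1 − 0.41 = 0.59.
Country 1: TFP = 4.9 − 6.027 + 0.944 = -0.183%.
Country 2: TFP = 4.2 − 2.952 + 0.236 = 1.484%.
Difference = -0.183 − (1.484) = -1.667 pp.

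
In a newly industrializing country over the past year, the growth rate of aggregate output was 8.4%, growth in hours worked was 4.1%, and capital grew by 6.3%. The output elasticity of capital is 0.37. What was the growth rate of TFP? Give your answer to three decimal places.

3.486%

Labor's share = 1 − 0.37 = 0.63.
Capital: 0.37 × 6.3 = 2.331 pp.
Hours worked: 0.63 × 4.1 = 2.583 pp.
TFP growth = 8.4 − 4.914 = 3.486%.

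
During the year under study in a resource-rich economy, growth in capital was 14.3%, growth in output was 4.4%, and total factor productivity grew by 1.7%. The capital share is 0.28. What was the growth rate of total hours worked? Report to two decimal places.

-1.81%

Labor's share = 1 − 0.28 = 0.72.
gY = gA + 0.28×14.3 + 0.72×g.
0.72×g = 4.4 − 1.7 − 4.004 = -1.304.
g = -1.304 / 0.72 = -1.8111%.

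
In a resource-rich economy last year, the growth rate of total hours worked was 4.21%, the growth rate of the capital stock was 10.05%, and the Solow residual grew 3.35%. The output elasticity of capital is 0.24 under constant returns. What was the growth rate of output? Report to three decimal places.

Labor's share = 1 − 0.24 = 0.76.
The capital stock: 0.24 × 10.05 = 2.412 pp.
Total hours worked: 0.76 × 4.21 = 3.1996 pp.
Output growth = 3.35 + 5.6116 = 8.9616%.

8.962%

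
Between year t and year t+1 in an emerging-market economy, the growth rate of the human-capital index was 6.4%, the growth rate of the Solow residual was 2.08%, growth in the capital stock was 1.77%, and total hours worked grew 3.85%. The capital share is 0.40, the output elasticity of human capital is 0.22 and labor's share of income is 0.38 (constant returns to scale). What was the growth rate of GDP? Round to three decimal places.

5.659%

Labor's share = 1 − 0.4 − 0.22 = 0.38.
The capital stock: 0.4 × 1.77 = 0.708 pp.
The human-capital index: 0.22 × 6.4 = 1.408 pp.
Total hours worked: 0.38 × 3.85 = 1.463 pp.
Output growth = 2.08 + 3.579 = 5.659%.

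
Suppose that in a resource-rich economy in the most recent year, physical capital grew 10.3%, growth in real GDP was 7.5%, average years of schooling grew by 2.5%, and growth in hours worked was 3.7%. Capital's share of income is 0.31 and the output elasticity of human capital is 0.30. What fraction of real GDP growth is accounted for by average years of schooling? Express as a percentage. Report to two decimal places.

Average years of schooling contributed 0.3 × 2.5 = 0.75 pp.
Share of growth = 0.75 / 7.5 × 100 = 10%.

Average years of schooling accounted for 10.00% of growth.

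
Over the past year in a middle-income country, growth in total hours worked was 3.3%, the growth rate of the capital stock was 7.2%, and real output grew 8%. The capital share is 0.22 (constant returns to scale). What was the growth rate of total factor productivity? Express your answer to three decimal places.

Labor's share = 1 − 0.22 = 0.78.
The capital stock: 0.22 × 7.2 = 1.584 pp.
Total hours worked: 0.78 × 3.3 = 2.574 pp.
TFP growth = 8 − 4.158 = 3.842%.

3.842%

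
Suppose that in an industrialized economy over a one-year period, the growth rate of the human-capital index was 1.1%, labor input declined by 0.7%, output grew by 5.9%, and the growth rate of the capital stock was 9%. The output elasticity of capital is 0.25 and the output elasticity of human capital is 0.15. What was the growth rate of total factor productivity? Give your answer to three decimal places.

3.905%

Labor's share = 1 − 0.25 − 0.15 = 0.6.
The capital stock: 0.25 × 9 = 2.25 pp.
The human-capital index: 0.15 × 1.1 = 0.165 pp.
Labor input: 0.6 × (-0.7) = -0.42 pp.
TFP growth = 5.9 − 1.995 = 3.905%.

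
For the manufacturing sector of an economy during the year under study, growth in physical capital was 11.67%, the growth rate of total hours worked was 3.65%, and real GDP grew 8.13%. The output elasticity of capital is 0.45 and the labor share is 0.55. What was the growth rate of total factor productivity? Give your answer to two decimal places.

0.87%

Labor's share = 1 − 0.45 = 0.55.
Physical capital: 0.45 × 11.67 = 5.2515 pp.
Total hours worked: 0.55 × 3.65 = 2.0075 pp.
TFP growth = 8.13 − 7.259 = 0.871%.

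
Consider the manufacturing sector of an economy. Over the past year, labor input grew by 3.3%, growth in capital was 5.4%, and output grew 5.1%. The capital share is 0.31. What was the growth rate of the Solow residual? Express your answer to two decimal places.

Labor's share = 1 − 0.31 = 0.69.
Capital: 0.31 × 5.4 = 1.674 pp.
Labor input: 0.69 × 3.3 = 2.277 pp.
TFP growth = 5.1 − 3.951 = 1.149%.

The Solow residual grew 1.15%.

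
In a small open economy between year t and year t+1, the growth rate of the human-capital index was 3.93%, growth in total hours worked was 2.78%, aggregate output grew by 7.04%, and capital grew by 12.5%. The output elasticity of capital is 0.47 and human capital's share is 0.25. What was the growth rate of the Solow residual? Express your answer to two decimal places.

Labor's share = 1 − 0.47 − 0.25 = 0.28.
Capital: 0.47 × 12.5 = 5.875 pp.
The human-capital index: 0.25 × 3.93 = 0.9825 pp.
Total hours worked: 0.28 × 2.78 = 0.7784 pp.
TFP growth = 7.04 − 7.6359 = -0.5959%.

-0.60%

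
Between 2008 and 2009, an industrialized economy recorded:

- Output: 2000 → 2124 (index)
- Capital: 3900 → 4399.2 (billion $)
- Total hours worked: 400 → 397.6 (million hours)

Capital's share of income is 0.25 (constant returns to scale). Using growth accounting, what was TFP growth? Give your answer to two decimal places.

Output growth = (2124 − 2000) / 2000 = 6.2%.
Capital growth = (4399.2 − 3900) / 3900 = 12.8%.
Total hours worked growth = (397.6 − 400) / 400 = -0.6%.
Labor's share = 1 − 0.25 = 0.75.
Capital: 0.25 × 12.8 = 3.2 pp.
Total hours worked: 0.75 × (-0.6) = -0.45 pp.
TFP growth = 6.2 − 2.75 = 3.45%.

3.45%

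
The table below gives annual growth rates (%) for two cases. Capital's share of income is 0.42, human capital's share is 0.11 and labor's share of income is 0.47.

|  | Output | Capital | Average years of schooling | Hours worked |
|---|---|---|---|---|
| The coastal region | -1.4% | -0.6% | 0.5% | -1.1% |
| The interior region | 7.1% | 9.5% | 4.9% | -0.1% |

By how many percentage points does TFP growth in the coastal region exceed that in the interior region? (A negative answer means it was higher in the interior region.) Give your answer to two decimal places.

Labor's share = 1 − 0.42 − 0.11 = 0.47.
The coastal region: TFP = -1.4 + 0.252 − 0.055 + 0.517 = -0.686%.
The interior region: TFP = 7.1 − 3.99 − 0.539 + 0.047 = 2.618%.
Difference = -0.686 − (2.618) = -3.304 pp.

-3.30 percentage points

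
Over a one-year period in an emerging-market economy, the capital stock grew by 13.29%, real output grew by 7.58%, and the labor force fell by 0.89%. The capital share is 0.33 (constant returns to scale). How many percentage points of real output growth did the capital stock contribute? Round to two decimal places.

Contribution = share × growth = 0.33 × 13.29 = 4.3857 pp.

4.39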